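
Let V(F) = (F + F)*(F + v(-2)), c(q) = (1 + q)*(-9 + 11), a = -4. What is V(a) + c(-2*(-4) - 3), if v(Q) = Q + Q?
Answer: 76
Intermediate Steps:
v(Q) = 2*Q
c(q) = 2 + 2*q (c(q) = (1 + q)*2 = 2 + 2*q)
V(F) = 2*F*(-4 + F) (V(F) = (F + F)*(F + 2*(-2)) = (2*F)*(F - 4) = (2*F)*(-4 + F) = 2*F*(-4 + F))
V(a) + c(-2*(-4) - 3) = 2*(-4)*(-4 - 4) + (2 + 2*(-2*(-4) - 3)) = 2*(-4)*(-8) + (2 + 2*(8 - 3)) = 64 + (2 + 2*5) = 64 + (2 + 10) = 64 + 12 = 76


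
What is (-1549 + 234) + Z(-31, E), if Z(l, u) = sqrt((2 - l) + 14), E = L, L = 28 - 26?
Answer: -1315 + sqrt(47) ≈ -1308.1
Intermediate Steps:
L = 2
E = 2
Z(l, u) = sqrt(16 - l)
(-1549 + 234) + Z(-31, E) = (-1549 + 234) + sqrt(16 - 1*(-31)) = -1315 + sqrt(16 + 31) = -1315 + sqrt(47)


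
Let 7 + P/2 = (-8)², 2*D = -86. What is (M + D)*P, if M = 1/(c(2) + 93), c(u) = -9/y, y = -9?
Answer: -230337/47 ≈ -4900.8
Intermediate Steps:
D = -43 (D = (½)*(-86) = -43)
c(u) = 1 (c(u) = -9/(-9) = -9*(-⅑) = 1)
P = 114 (P = -14 + 2*(-8)² = -14 + 2*64 = -14 + 128 = 114)
M = 1/94 (M = 1/(1 + 93) = 1/94 ≈ 0.010638)
(M + D)*P = (1/94 - 43)*114 = -4041/94*114 = -230337/47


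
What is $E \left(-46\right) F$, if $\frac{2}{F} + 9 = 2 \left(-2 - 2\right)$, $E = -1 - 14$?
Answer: $- \frac{1380}{17} \approx -81.177$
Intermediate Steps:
$E = -15$
$F = - \frac{2}{17}$ ($F = \frac{2}{-9 + 2 \left(-2 - 2\right)} = \frac{2}{-9 + 2 \left(-4\right)} = \frac{2}{-9 - 8} = \frac{2}{-17} = 2 \left(- \frac{1}{17}\right) = - \frac{2}{17} \approx -0.11765$)
$E \left(-46\right) F = \left(-15\right) \left(-46\right) \left(- \frac{2}{17}\right) = 690 \left(- \frac{2}{17}\right) = - \frac{1380}{17}$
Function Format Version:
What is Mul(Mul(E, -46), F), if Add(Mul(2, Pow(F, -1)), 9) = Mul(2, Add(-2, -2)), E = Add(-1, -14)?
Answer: Rational(-1380, 17) ≈ -81.177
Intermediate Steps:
E = -15
F = Rational(-2, 17) (F = Mul(2, Pow(Add(-9, Mul(2, Add(-2, -2))), -1)) = Mul(2, Pow(Add(-9, Mul(2, -4)), -1)) = Mul(2, Pow(Add(-9, -8), -1)) = Mul(2, Pow(-17, -1)) = Mul(2, Rational(-1, 17)) = Rational(-2, 17) ≈ -0.11765)
Mul(Mul(E, -46), F) = Mul(Mul(-15, -46), Rational(-2, 17)) = Mul(690, Rational(-2, 17)) = Rational(-1380, 17)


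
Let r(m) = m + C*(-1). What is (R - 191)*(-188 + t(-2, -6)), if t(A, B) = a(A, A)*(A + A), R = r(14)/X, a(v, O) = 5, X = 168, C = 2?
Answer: 277992/7 ≈ 39713.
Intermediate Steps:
r(m) = -2 + m (r(m) = m + 2*(-1) = m - 2 = -2 + m)
R = 1/14 (R = (-2 + 14)/168 = 12*(1/168) = 1/14 ≈ 0.071429)
t(A, B) = 10*A (t(A, B) = 5*(A + A) = 5*(2*A) = 10*A)
(R - 191)*(-188 + t(-2, -6)) = (1/14 - 191)*(-188 + 10*(-2)) = -2673*(-188 - 20)/14 = -2673/14*(-208) = 277992/7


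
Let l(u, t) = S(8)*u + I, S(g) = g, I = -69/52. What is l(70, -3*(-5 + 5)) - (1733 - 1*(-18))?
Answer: -62001/52 ≈ -1192.3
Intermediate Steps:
I = -69/52 (I = -69*1/52 = -69/52 ≈ -1.3269)
l(u, t) = -69/52 + 8*u (l(u, t) = 8*u - 69/52 = -69/52 + 8*u)
l(70, -3*(-5 + 5)) - (1733 - 1*(-18)) = (-69/52 + 8*70) - (1733 - 1*(-18)) = (-69/52 + 560) - (1733 + 18) = 29051/52 - 1*1751 = 29051/52 - 1751 = -62001/52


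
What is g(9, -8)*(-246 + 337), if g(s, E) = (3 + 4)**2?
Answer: 4459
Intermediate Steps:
g(s, E) = 49 (g(s, E) = 7**2 = 49)
g(9, -8)*(-246 + 337) = 49*(-246 + 337) = 49*91 = 4459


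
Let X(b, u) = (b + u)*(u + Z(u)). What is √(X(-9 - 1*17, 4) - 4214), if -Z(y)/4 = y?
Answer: 5*I*√158 ≈ 62.849*I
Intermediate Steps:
Z(y) = -4*y
X(b, u) = -3*u*(b + u) (X(b, u) = (b + u)*(u - 4*u) = (b + u)*(-3*u) = -3*u*(b + u))
√(X(-9 - 1*17, 4) - 4214) = √(3*4*(-(-9 - 1*17) - 1*4) - 4214) = √(3*4*(-(-9 - 17) - 4) - 4214) = √(3*4*(-1*(-26) - 4) - 4214) = √(3*4*(26 - 4) - 4214) = √(3*4*22 - 4214) = √(264 - 4214) = √(-3950) = 5*I*√158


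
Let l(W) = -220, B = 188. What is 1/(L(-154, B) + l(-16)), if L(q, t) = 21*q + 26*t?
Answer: 1/1434 ≈ 0.00069735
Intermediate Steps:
1/(L(-154, B) + l(-16)) = 1/((21*(-154) + 26*188) - 220) = 1/((-3234 + 4888) - 220) = 1/(1654 - 220) = 1/1434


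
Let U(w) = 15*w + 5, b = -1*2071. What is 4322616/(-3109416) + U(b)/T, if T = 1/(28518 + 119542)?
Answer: -595808622252509/129559 ≈ -4.5987e+9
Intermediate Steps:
b = -2071
U(w) = 5 + 15*w
T = 1/148060 ≈ 6.7540e-6
4322616/(-3109416) + U(b)/T = 4322616/(-3109416) + (5 + 15*(-2071))/(1/148060) = 4322616*(-1/3109416) + (5 - 31065)*148060 = -180109/129559 - 31060*148060 = -180109/129559 - 4598743600 = -595808622252509/129559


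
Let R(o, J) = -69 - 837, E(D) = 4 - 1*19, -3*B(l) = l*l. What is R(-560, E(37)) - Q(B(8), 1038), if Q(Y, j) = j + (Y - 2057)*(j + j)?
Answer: 4312676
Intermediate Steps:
B(l) = -l²/3 (B(l) = -l*l/3 = -l²/3)
E(D) = -15 (E(D) = 4 - 19 = -15)
Q(Y, j) = j + 2*j*(-2057 + Y) (Q(Y, j) = j + (-2057 + Y)*(2*j) = j + 2*j*(-2057 + Y))
R(o, J) = -906
R(-560, E(37)) - Q(B(8), 1038) = -906 - 1038*(-4113 + 2*(-⅓*8²)) = -906 - 1038*(-4113 + 2*(-⅓*64)) = -906 - 1038*(-4113 + 2*(-64/3)) = -906 - 1038*(-4113 - 128/3) = -906 - 1038*(-12467)/3 = -906 - 1*(-4313582) = -906 + 4313582 = 4312676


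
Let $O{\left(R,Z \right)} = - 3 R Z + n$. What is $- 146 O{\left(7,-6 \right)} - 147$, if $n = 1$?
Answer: $-18689$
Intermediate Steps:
$O{\left(R,Z \right)} = 1 - 3 R Z$ ($O{\left(R,Z \right)} = - 3 R Z + 1 = 1 - 3 R Z$)
$- 146 O{\left(7,-6 \right)} - 147 = - 146 \left(1 - 21 \left(-6\right)\right) - 147 = - 146 \left(1 + 126\right) - 147 = \left(-146\right) 127 - 147 = -18542 - 147 = -18689$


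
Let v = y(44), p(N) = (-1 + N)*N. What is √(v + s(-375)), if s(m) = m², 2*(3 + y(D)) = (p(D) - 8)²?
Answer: 565*√6 ≈ 1384.0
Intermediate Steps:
p(N) = N*(-1 + N)
y(D) = -3 + (-8 + D*(-1 + D))²/2 (y(D) = -3 + (D*(-1 + D) - 8)²/2 = -3 + (-8 + D*(-1 + D))²/2)
v = 1774725 (v = -3 + (-8 + 44*(-1 + 44))²/2 = -3 + (-8 + 44*43)²/2 = -3 + (-8 + 1892)²/2 = -3 + (½)*1884² = -3 + (½)*3549456 = -3 + 1774728 = 1774725)
√(v + s(-375)) = √(1774725 + (-375)²) = √(1774725 + 140625) = √1915350 = 565*√6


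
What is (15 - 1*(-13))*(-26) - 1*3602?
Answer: -4330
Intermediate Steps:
(15 - 1*(-13))*(-26) - 1*3602 = (15 + 13)*(-26) - 3602 = 28*(-26) - 3602 = -728 - 3602 = -4330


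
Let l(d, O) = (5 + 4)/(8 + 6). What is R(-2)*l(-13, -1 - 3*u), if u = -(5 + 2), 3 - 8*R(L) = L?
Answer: 45/112 ≈ 0.40179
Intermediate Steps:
R(L) = 3/8 - L/8
u = -7 (u = -1*7 = -7)
l(d, O) = 9/14
R(-2)*l(-13, -1 - 3*u) = (3/8 - ⅛*(-2))*(9/14) = (3/8 + ¼)*(9/14) = (5/8)*(9/14) = 45/112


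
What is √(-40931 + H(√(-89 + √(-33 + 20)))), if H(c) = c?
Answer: √(-40931 + √(-89 + I*√13)) ≈ 0.023 + 202.31*I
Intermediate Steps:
√(-40931 + H(√(-89 + √(-33 + 20)))) = √(-40931 + √(-89 + √(-33 + 20))) = √(-40931 + √(-89 + √(-13))) = √(-40931 + √(-89 + I*√13))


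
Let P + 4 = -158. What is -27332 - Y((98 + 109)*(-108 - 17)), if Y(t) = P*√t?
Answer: -27332 + 2430*I*√115 ≈ -27332.0 + 26059.0*I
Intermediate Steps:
P = -162 (P = -4 - 158 = -162)
Y(t) = -162*√t
-27332 - Y((98 + 109)*(-108 - 17)) = -27332 - (-162)*√((98 + 109)*(-108 - 17)) = -27332 - (-162)*√(207*(-125)) = -27332 - (-162)*√(-25875) = -27332 - (-162)*15*I*√115 = -27332 - (-2430)*I*√115 = -27332 + 2430*I*√115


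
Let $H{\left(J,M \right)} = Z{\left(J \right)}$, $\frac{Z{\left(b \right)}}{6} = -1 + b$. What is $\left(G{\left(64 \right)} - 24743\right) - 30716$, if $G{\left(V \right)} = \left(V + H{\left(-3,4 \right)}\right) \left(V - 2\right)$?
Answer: $-52979$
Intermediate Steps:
$Z{\left(b \right)} = -6 + 6 b$ ($Z{\left(b \right)} = 6 \left(-1 + b\right) = -6 + 6 b$)
$H{\left(J,M \right)} = -6 + 6 J$
$G{\left(V \right)} = \left(-24 + V\right) \left(-2 + V\right)$ ($G{\left(V \right)} = \left(V + \left(-6 + 6 \left(-3\right)\right)\right) \left(V - 2\right) = \left(V - 24\right) \left(-2 + V\right) = \left(-24 + V\right) \left(-2 + V\right)$)
$\left(G{\left(64 \right)} - 24743\right) - 30716 = \left(\left(48 + 64^{2} - 1664\right) - 24743\right) - 30716 = \left(\left(48 + 4096 - 1664\right) - 24743\right) - 30716 = \left(2480 - 24743\right) - 30716 = -22263 - 30716 = -52979$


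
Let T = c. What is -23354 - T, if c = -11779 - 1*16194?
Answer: 4619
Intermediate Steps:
c = -27973 (c = -11779 - 16194 = -27973)
T = -27973
-23354 - T = -23354 - 1*(-27973) = -23354 + 27973 = 4619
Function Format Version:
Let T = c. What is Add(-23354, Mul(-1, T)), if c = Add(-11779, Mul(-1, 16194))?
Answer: 4619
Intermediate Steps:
c = -27973 (c = Add(-11779, -16194) = -27973)
T = -27973
Add(-23354, Mul(-1, T)) = Add(-23354, Mul(-1, -27973)) = Add(-23354, 27973) = 4619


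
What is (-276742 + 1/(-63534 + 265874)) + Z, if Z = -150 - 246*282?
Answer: -70063057759/202340 ≈ -3.4626e+5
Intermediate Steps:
Z = -69522 (Z = -150 - 69372 = -69522)
(-276742 + 1/(-63534 + 265874)) + Z = (-276742 + 1/(-63534 + 265874)) - 69522 = (-276742 + 1/202340) - 69522 = -55995976279/202340 - 69522 = -70063057759/202340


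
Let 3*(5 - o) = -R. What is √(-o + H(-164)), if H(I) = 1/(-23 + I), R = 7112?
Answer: 4*I*√46729617/561 ≈ 48.741*I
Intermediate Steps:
o = 7127/3 (o = 5 - (-1)*7112/3 = 5 - ⅓*(-7112) = 5 + 7112/3 = 7127/3 ≈ 2375.7)
√(-o + H(-164)) = √(-1*7127/3 + 1/(-23 - 164)) = √(-7127/3 + 1/(-187)) = √(-7127/3 - 1/187) = √(-1332752/561) = 4*I*√46729617/561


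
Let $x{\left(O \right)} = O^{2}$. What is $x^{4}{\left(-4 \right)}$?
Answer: $65536$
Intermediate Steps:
$x^{4}{\left(-4 \right)} = \left(\left(-4\right)^{2}\right)^{4} = 16^{4} = 65536$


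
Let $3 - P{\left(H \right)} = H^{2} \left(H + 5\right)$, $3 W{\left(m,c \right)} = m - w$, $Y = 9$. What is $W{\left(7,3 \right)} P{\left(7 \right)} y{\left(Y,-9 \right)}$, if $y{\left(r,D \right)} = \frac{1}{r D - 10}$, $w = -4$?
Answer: $\frac{165}{7} \approx 23.571$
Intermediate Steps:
$W{\left(m,c \right)} = \frac{4}{3} + \frac{m}{3}$ ($W{\left(m,c \right)} = \frac{m - -4}{3} = \frac{m + 4}{3} = \frac{4 + m}{3} = \frac{4}{3} + \frac{m}{3}$)
$P{\left(H \right)} = 3 - H^{2} \left(5 + H\right)$ ($P{\left(H \right)} = 3 - H^{2} \left(H + 5\right) = 3 - H^{2} \left(5 + H\right)$)
$y{\left(r,D \right)} = \frac{1}{-10 + D r}$ ($y{\left(r,D \right)} = \frac{1}{D r - 10} = \frac{1}{-10 + D r}$)
$W{\left(7,3 \right)} P{\left(7 \right)} y{\left(Y,-9 \right)} = \frac{\left(\frac{4}{3} + \frac{1}{3} \cdot 7\right) \left(3 - 7^{3} - 5 \cdot 7^{2}\right)}{-10 - 81} = \frac{\left(\frac{4}{3} + \frac{7}{3}\right) \left(3 - 343 - 245\right)}{-10 - 81} = \frac{\frac{11}{3} \left(3 - 343 - 245\right)}{-91} = \frac{11}{3} \left(-585\right) \left(- \frac{1}{91}\right) = \left(-2145\right) \left(- \frac{1}{91}\right) = \frac{165}{7}$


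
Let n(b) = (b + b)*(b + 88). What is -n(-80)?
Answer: 1280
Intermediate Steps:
n(b) = 2*b*(88 + b) (n(b) = (2*b)*(88 + b) = 2*b*(88 + b))
-n(-80) = -2*(-80)*(88 - 80) = -2*(-80)*8 = -1*(-1280) = 1280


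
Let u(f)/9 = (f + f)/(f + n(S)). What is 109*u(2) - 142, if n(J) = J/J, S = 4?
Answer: 1166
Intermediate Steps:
n(J) = 1
u(f) = 18*f/(1 + f) (u(f) = 9*((f + f)/(f + 1)) = 9*((2*f)/(1 + f)) = 9*(2*f/(1 + f)) = 18*f/(1 + f))
109*u(2) - 142 = 109*(18*2/(1 + 2)) - 142 = 109*(18*2/3) - 142 = 109*(18*2*(1/3)) - 142 = 109*12 - 142 = 1308 - 142 = 1166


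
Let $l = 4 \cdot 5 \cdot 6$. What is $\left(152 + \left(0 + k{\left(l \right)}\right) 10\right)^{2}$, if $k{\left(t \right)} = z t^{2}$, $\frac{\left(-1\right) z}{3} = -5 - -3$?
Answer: $746758679104$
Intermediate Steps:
$z = 6$ ($z = - 3 \left(-5 - -3\right) = - 3 \left(-5 + 3\right) = \left(-3\right) \left(-2\right) = 6$)
$l = 120$ ($l = 20 \cdot 6 = 120$)
$k{\left(t \right)} = 6 t^{2}$
$\left(152 + \left(0 + k{\left(l \right)}\right) 10\right)^{2} = \left(152 + \left(0 + 6 \cdot 120^{2}\right) 10\right)^{2} = \left(152 + \left(0 + 6 \cdot 14400\right) 10\right)^{2} = \left(152 + \left(0 + 86400\right) 10\right)^{2} = \left(152 + 86400 \cdot 10\right)^{2} = \left(152 + 864000\right)^{2} = 864152^{2} = 746758679104$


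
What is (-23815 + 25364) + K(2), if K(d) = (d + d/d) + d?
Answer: 1554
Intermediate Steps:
K(d) = 1 + 2*d (K(d) = (d + 1) + d = (1 + d) + d = 1 + 2*d)
(-23815 + 25364) + K(2) = (-23815 + 25364) + (1 + 2*2) = 1549 + (1 + 4) = 1549 + 5 = 1554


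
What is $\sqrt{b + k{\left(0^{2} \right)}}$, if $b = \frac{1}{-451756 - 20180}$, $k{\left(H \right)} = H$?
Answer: $\frac{i \sqrt{7374}}{58992} \approx 0.0014557 i$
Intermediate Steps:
$b = - \frac{1}{471936}$ ($b = \frac{1}{-471936} = - \frac{1}{471936} \approx -2.1189 \cdot 10^{-6}$)
$\sqrt{b + k{\left(0^{2} \right)}} = \sqrt{- \frac{1}{471936} + 0^{2}} = \sqrt{- \frac{1}{471936} + 0} = \sqrt{- \frac{1}{471936}} = \frac{i \sqrt{7374}}{58992}$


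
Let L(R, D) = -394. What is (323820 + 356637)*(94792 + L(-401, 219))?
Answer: 64233779886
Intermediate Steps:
(323820 + 356637)*(94792 + L(-401, 219)) = (323820 + 356637)*(94792 - 394) = 680457*94398 = 64233779886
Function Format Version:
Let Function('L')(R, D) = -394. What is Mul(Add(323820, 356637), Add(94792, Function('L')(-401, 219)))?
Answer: 64233779886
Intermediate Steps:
Mul(Add(323820, 356637), Add(94792, Function('L')(-401, 219))) = Mul(Add(323820, 356637), Add(94792, -394)) = Mul(680457, 94398) = 64233779886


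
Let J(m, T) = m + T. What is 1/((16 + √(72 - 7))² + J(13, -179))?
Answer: -31/8507 + 32*√65/42535 ≈ 0.0024214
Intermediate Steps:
J(m, T) = T + m
1/((16 + √(72 - 7))² + J(13, -179)) = 1/((16 + √(72 - 7))² + (-179 + 13)) = 1/((16 + √65)² - 166) = 1/(-166 + (16 + √65)²)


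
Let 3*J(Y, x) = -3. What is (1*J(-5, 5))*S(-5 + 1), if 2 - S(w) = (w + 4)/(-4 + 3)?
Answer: -2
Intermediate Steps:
J(Y, x) = -1 (J(Y, x) = (⅓)*(-3) = -1)
S(w) = 6 + w (S(w) = 2 - (w + 4)/(-4 + 3) = 2 - (4 + w)/(-1) = 2 - (4 + w)*(-1) = 2 - (-4 - w) = 2 + (4 + w) = 6 + w)
(1*J(-5, 5))*S(-5 + 1) = (1*(-1))*(6 + (-5 + 1)) = -(6 - 4) = -1*2 = -2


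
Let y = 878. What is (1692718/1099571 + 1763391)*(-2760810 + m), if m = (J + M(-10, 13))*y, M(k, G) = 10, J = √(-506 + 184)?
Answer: -5336118189297147370/1099571 + 1702420311625562*I*√322/1099571 ≈ -4.8529e+12 + 2.7783e+10*I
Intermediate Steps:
J = I*√322 (J = √(-322) = I*√322 ≈ 17.944*I)
m = 8780 + 878*I*√322 (m = (I*√322 + 10)*878 = (10 + I*√322)*878 = 8780 + 878*I*√322 ≈ 8780.0 + 15755.0*I)
(1692718/1099571 + 1763391)*(-2760810 + m) = (1692718/1099571 + 1763391)*(-2760810 + (8780 + 878*I*√322)) = (1692718*(1/1099571) + 1763391)*(-2752030 + 878*I*√322) = (1692718/1099571 + 1763391)*(-2752030 + 878*I*√322) = 1938975297979*(-2752030 + 878*I*√322)/1099571 = -5336118189297147370/1099571 + 1702420311625562*I*√322/1099571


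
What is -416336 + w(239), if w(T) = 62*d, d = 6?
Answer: -415964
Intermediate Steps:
w(T) = 372 (w(T) = 62*6 = 372)
-416336 + w(239) = -416336 + 372 = -415964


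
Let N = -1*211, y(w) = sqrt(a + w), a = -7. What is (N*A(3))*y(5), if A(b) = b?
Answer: -633*I*sqrt(2) ≈ -895.2*I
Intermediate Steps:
y(w) = sqrt(-7 + w)
N = -211
(N*A(3))*y(5) = (-211*3)*sqrt(-7 + 5) = -633*I*sqrt(2)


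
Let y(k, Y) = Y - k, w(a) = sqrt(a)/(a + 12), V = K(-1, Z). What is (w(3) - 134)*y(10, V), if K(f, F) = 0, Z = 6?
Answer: 1340 - 2*sqrt(3)/3 ≈ 1338.8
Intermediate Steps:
V = 0
w(a) = sqrt(a)/(12 + a)
(w(3) - 134)*y(10, V) = (sqrt(3)/(12 + 3) - 134)*(0 - 1*10) = (sqrt(3)/15 - 134)*(0 - 10) = (sqrt(3)*(1/15) - 134)*(-10) = (sqrt(3)/15 - 134)*(-10) = (-134 + sqrt(3)/15)*(-10) = 1340 - 2*sqrt(3)/3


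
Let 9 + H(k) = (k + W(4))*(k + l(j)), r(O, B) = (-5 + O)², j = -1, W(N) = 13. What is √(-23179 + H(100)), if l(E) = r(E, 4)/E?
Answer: 2*I*√3989 ≈ 126.32*I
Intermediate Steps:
l(E) = (-5 + E)²/E
H(k) = -9 + (-36 + k)*(13 + k) (H(k) = -9 + (k + 13)*(k + (-5 - 1)²/(-1)) = -9 + (13 + k)*(k - 1*(-6)²) = -9 + (13 + k)*(k - 1*36) = -9 + (13 + k)*(k - 36) = -9 + (13 + k)*(-36 + k) = -9 + (-36 + k)*(13 + k))
√(-23179 + H(100)) = √(-23179 + (-477 + 100² - 23*100)) = √(-23179 + (-477 + 10000 - 2300)) = √(-23179 + 7223) = √(-15956) = 2*I*√3989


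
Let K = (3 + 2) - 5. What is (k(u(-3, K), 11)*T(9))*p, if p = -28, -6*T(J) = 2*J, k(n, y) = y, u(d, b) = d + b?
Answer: 924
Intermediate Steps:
K = 0 (K = 5 - 5 = 0)
u(d, b) = b + d
T(J) = -J/3
(k(u(-3, K), 11)*T(9))*p = (11*(-1/3*9))*(-28) = (11*(-3))*(-28) = -33*(-28) = 924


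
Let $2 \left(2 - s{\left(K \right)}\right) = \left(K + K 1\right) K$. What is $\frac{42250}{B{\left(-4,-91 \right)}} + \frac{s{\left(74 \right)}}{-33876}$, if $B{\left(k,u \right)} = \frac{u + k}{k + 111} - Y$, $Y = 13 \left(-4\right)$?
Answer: $\frac{25529144051}{30877974} \approx 826.78$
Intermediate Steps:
$Y = -52$
$B{\left(k,u \right)} = 52 + \frac{k + u}{111 + k}$ ($B{\left(k,u \right)} = \frac{u + k}{k + 111} - -52 = \frac{k + u}{111 + k} + 52 = 52 + \frac{k + u}{111 + k}$)
$s{\left(K \right)} = 2 - K^{2}$ ($s{\left(K \right)} = 2 - \frac{\left(K + K 1\right) K}{2} = 2 - \frac{\left(K + K\right) K}{2} = 2 - \frac{2 K K}{2} = 2 - \frac{2 K^{2}}{2} = 2 - K^{2}$)
$\frac{42250}{B{\left(-4,-91 \right)}} + \frac{s{\left(74 \right)}}{-33876} = \frac{42250}{\frac{1}{111 - 4} \left(5772 - 91 + 53 \left(-4\right)\right)} + \frac{2 - 74^{2}}{-33876} = \frac{42250}{\frac{1}{107} \left(5772 - 91 - 212\right)} + \left(2 - 5476\right) \left(- \frac{1}{33876}\right) = \frac{42250}{\frac{1}{107} \cdot 5469} + \left(2 - 5476\right) \left(- \frac{1}{33876}\right) = \frac{42250}{\frac{5469}{107}} - - \frac{2737}{16938} = 42250 \cdot \frac{107}{5469} + \frac{2737}{16938} = \frac{4520750}{5469} + \frac{2737}{16938} = \frac{25529144051}{30877974}$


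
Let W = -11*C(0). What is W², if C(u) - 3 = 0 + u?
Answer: 1089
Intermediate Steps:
C(u) = 3 + u (C(u) = 3 + (0 + u) = 3 + u)
W = -33 (W = -11*(3 + 0) = -11*3 = -33)
W² = (-33)² = 1089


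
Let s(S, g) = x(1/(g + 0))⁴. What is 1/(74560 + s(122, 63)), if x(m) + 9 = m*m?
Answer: 248155780267521/20130462740204925760 ≈ 1.2327e-5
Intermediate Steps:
x(m) = -9 + m² (x(m) = -9 + m*m = -9 + m²)
s(S, g) = (-9 + g⁻²)⁴ (s(S, g) = (-9 + (1/(g + 0))²)⁴ = (-9 + (1/g)²)⁴ = (-9 + g⁻²)⁴)
1/(74560 + s(122, 63)) = 1/(74560 + (1 - 9*63²)⁴/63⁸) = 1/(74560 + (1 - 9*3969)⁴/248155780267521) = 1/(74560 + (1 - 35721)⁴/248155780267521) = 1/(74560 + (1/248155780267521)*(-35720)⁴) = 1/(74560 + (1/248155780267521)*1627967763458560000) = 1/(74560 + 1627967763458560000/248155780267521) = 1/(20130462740204925760/248155780267521) = 248155780267521/20130462740204925760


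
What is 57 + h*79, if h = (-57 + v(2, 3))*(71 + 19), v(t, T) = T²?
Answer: -341223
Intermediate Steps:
h = -4320 (h = (-57 + 3²)*(71 + 19) = (-57 + 9)*90 = -48*90 = -4320)
57 + h*79 = 57 - 4320*79 = 57 - 341280 = -341223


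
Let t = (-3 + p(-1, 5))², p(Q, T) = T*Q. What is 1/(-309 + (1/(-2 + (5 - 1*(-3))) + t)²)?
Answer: 36/137101 ≈ 0.00026258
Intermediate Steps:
p(Q, T) = Q*T
t = 64 (t = (-3 - 1*5)² = (-3 - 5)² = (-8)² = 64)
1/(-309 + (1/(-2 + (5 - 1*(-3))) + t)²) = 1/(-309 + (1/(-2 + (5 - 1*(-3))) + 64)²) = 1/(-309 + (1/(-2 + (5 + 3)) + 64)²) = 1/(-309 + (1/(-2 + 8) + 64)²) = 1/(-309 + (1/6 + 64)²) = 1/(-309 + (⅙ + 64)²) = 1/(-309 + (385/6)²) = 1/(-309 + 148225/36) = 1/(137101/36) = 36/137101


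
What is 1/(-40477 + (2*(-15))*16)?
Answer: -1/40957 ≈ -2.4416e-5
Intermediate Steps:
1/(-40477 + (2*(-15))*16) = 1/(-40477 - 30*16) = 1/(-40477 - 480) = 1/(-40957) = -1/40957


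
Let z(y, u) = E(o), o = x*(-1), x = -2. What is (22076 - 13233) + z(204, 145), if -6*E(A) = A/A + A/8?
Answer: 212227/24 ≈ 8842.8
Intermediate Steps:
o = 2 (o = -2*(-1) = 2)
E(A) = -⅙ - A/48 (E(A) = -(A/A + A/8)/6 = -(1 + A*(⅛))/6 = -(1 + A/8)/6 = -⅙ - A/48)
z(y, u) = -5/24 (z(y, u) = -⅙ - 1/48*2 = -⅙ - 1/24 = -5/24)
(22076 - 13233) + z(204, 145) = (22076 - 13233) - 5/24 = 8843 - 5/24 = 212227/24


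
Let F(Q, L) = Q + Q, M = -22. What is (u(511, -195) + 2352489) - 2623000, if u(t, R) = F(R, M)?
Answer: -270901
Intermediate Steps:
F(Q, L) = 2*Q
u(t, R) = 2*R
(u(511, -195) + 2352489) - 2623000 = (2*(-195) + 2352489) - 2623000 = (-390 + 2352489) - 2623000 = 2352099 - 2623000 = -270901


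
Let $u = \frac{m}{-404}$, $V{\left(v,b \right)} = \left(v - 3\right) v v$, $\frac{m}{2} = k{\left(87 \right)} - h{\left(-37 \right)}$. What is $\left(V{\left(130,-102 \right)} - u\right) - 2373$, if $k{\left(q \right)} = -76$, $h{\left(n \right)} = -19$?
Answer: $\frac{433073197}{202} \approx 2.1439 \cdot 10^{6}$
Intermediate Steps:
$m = -114$ ($m = 2 \left(-76 - -19\right) = 2 \left(-76 + 19\right) = 2 \left(-57\right) = -114$)
$V{\left(v,b \right)} = v^{2} \left(-3 + v\right)$ ($V{\left(v,b \right)} = \left(-3 + v\right) v v = v \left(-3 + v\right) v = v^{2} \left(-3 + v\right)$)
$u = \frac{57}{202}$ ($u = - \frac{114}{-404} = \left(-114\right) \left(- \frac{1}{404}\right) = \frac{57}{202} \approx 0.28218$)
$\left(V{\left(130,-102 \right)} - u\right) - 2373 = \left(130^{2} \left(-3 + 130\right) - \frac{57}{202}\right) - 2373 = \left(16900 \cdot 127 - \frac{57}{202}\right) - 2373 = \left(2146300 - \frac{57}{202}\right) - 2373 = \frac{433552543}{202} - 2373 = \frac{433073197}{202}$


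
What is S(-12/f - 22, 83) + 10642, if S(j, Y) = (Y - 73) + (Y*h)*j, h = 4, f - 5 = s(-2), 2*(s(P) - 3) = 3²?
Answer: 75732/25 ≈ 3029.3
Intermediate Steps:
s(P) = 15/2 (s(P) = 3 + (½)*3² = 3 + (½)*9 = 3 + 9/2 = 15/2)
f = 25/2 (f = 5 + 15/2 = 25/2 ≈ 12.500)
S(j, Y) = -73 + Y + 4*Y*j (S(j, Y) = (Y - 73) + (Y*4)*j = (-73 + Y) + (4*Y)*j = (-73 + Y) + 4*Y*j = -73 + Y + 4*Y*j)
S(-12/f - 22, 83) + 10642 = (-73 + 83 + 4*83*(-12/25/2 - 22)) + 10642 = (-73 + 83 + 4*83*(-12*2/25 - 22)) + 10642 = (-73 + 83 + 4*83*(-24/25 - 22)) + 10642 = (-73 + 83 + 4*83*(-574/25)) + 10642 = (-73 + 83 - 190568/25) + 10642 = -190318/25 + 10642 = 75732/25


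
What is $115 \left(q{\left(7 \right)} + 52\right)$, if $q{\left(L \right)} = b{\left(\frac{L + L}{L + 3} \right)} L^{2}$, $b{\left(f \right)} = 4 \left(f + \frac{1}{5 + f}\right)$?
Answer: $\frac{328463}{8} \approx 41058.0$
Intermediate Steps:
$b{\left(f \right)} = 4 f + \frac{4}{5 + f}$
$q{\left(L \right)} = \frac{4 L^{2} \left(1 + \frac{4 L^{2}}{\left(3 + L\right)^{2}} + \frac{10 L}{3 + L}\right)}{5 + \frac{2 L}{3 + L}}$ ($q{\left(L \right)} = \frac{4 \left(1 + \left(\frac{L + L}{L + 3}\right)^{2} + 5 \frac{L + L}{L + 3}\right)}{5 + \frac{L + L}{L + 3}} L^{2} = \frac{4 \left(1 + \left(\frac{2 L}{3 + L}\right)^{2} + 5 \frac{2 L}{3 + L}\right)}{5 + \frac{2 L}{3 + L}} L^{2} = \frac{4 \left(1 + \frac{4 L^{2}}{\left(3 + L\right)^{2}} + \frac{10 L}{3 + L}\right)}{5 + \frac{2 L}{3 + L}} L^{2} = \frac{4 L^{2} \left(1 + \frac{4 L^{2}}{\left(3 + L\right)^{2}} + \frac{10 L}{3 + L}\right)}{5 + \frac{2 L}{3 + L}}$)
$115 \left(q{\left(7 \right)} + 52\right) = 115 \left(\frac{7^{2} \left(36 + 60 \cdot 7^{2} + 144 \cdot 7\right)}{45 + 7 \cdot 7^{2} + 36 \cdot 7} + 52\right) = 115 \left(\frac{49 \left(36 + 60 \cdot 49 + 1008\right)}{45 + 7 \cdot 49 + 252} + 52\right) = 115 \left(\frac{49 \left(36 + 2940 + 1008\right)}{45 + 343 + 252} + 52\right) = 115 \left(49 \cdot \frac{1}{640} \cdot 3984 + 52\right) = 115 \left(\frac{12201}{40} + 52\right) = 115 \cdot \frac{14281}{40} = \frac{328463}{8}$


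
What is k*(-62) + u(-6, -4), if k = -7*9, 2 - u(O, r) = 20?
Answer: 3888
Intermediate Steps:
u(O, r) = -18 (u(O, r) = 2 - 1*20 = 2 - 20 = -18)
k = -63
k*(-62) + u(-6, -4) = -63*(-62) - 18 = 3906 - 18 = 3888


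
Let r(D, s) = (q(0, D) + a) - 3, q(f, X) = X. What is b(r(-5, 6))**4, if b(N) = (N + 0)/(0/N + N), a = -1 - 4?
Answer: 1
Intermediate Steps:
a = -5
r(D, s) = -8 + D (r(D, s) = (D - 5) - 3 = (-5 + D) - 3 = -8 + D)
b(N) = 1 (b(N) = N/(0 + N) = N/N = 1)
b(r(-5, 6))**4 = 1**4 = 1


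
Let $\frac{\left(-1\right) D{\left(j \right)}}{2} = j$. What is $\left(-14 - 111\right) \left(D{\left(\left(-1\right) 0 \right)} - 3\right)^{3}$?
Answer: $3375$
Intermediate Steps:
$D{\left(j \right)} = - 2 j$
$\left(-14 - 111\right) \left(D{\left(\left(-1\right) 0 \right)} - 3\right)^{3} = \left(-14 - 111\right) \left(- 2 \left(\left(-1\right) 0\right) - 3\right)^{3} = - 125 \left(\left(-2\right) 0 - 3\right)^{3} = - 125 \left(0 - 3\right)^{3} = - 125 \left(-3\right)^{3} = \left(-125\right) \left(-27\right) = 3375$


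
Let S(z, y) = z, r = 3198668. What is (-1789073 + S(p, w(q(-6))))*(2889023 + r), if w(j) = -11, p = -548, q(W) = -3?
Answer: -10894659655111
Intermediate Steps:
(-1789073 + S(p, w(q(-6))))*(2889023 + r) = (-1789073 - 548)*(2889023 + 3198668) = -1789621*6087691 = -10894659655111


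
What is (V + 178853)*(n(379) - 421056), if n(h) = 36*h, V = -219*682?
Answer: -12016616940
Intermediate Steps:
V = -149358
(V + 178853)*(n(379) - 421056) = (-149358 + 178853)*(36*379 - 421056) = 29495*(13644 - 421056) = 29495*(-407412) = -12016616940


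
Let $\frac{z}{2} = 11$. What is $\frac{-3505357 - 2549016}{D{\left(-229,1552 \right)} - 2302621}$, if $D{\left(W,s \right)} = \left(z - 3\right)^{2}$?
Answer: $\frac{6054373}{2302260} \approx 2.6298$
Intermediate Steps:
$z = 22$ ($z = 2 \cdot 11 = 22$)
$D{\left(W,s \right)} = 361$ ($D{\left(W,s \right)} = \left(22 - 3\right)^{2} = 19^{2} = 361$)
$\frac{-3505357 - 2549016}{D{\left(-229,1552 \right)} - 2302621} = \frac{-3505357 - 2549016}{361 - 2302621} = - \frac{6054373}{361 - 2302621} = - \frac{6054373}{-2302260} = \left(-6054373\right) \left(- \frac{1}{2302260}\right) = \frac{6054373}{2302260}$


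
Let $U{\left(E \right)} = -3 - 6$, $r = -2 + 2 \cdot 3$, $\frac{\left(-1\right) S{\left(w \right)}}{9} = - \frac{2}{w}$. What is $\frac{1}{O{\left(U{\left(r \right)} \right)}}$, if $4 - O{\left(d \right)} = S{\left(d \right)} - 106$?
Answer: $\frac{1}{112} \approx 0.0089286$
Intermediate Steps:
$S{\left(w \right)} = \frac{18}{w}$ ($S{\left(w \right)} = - 9 \left(- \frac{2}{w}\right) = \frac{18}{w}$)
$r = 4$ ($r = -2 + 6 = 4$)
$U{\left(E \right)} = -9$ ($U{\left(E \right)} = -3 - 6 = -9$)
$O{\left(d \right)} = 110 - \frac{18}{d}$ ($O{\left(d \right)} = 4 - \left(\frac{18}{d} - 106\right) = 4 - \left(-106 + \frac{18}{d}\right) = 4 + \left(106 - \frac{18}{d}\right) = 110 - \frac{18}{d}$)
$\frac{1}{O{\left(U{\left(r \right)} \right)}} = \frac{1}{110 - \frac{18}{-9}} = \frac{1}{110 - -2} = \frac{1}{110 + 2} = \frac{1}{112}$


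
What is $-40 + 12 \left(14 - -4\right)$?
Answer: $176$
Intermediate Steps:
$-40 + 12 \left(14 - -4\right) = -40 + 12 \left(14 + 4\right) = -40 + 12 \cdot 18 = -40 + 216 = 176$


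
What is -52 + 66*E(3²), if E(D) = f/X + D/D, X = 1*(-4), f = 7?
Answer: -203/2 ≈ -101.50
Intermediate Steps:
X = -4
E(D) = -¾ (E(D) = 7/(-4) + D/D = 7*(-¼) + 1 = -7/4 + 1 = -¾)
-52 + 66*E(3²) = -52 + 66*(-¾) = -52 - 99/2 = -203/2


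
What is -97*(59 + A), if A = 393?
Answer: -43844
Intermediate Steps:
-97*(59 + A) = -97*(59 + 393) = -97*452 = -43844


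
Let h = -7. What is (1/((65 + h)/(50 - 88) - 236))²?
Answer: 361/20367169 ≈ 1.7725e-5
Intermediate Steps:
(1/((65 + h)/(50 - 88) - 236))² = (1/((65 - 7)/(50 - 88) - 236))² = (1/(58/(-38) - 236))² = (1/(58*(-1/38) - 236))² = (1/(-29/19 - 236))² = (1/(-4513/19))² = (-19/4513)² = 361/20367169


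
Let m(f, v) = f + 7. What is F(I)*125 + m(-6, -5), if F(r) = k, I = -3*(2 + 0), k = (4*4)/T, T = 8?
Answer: 251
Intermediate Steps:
m(f, v) = 7 + f
k = 2 (k = (4*4)/8 = 16*(1/8) = 2)
I = -6 (I = -3*2 = -6)
F(r) = 2
F(I)*125 + m(-6, -5) = 2*125 + (7 - 6) = 250 + 1 = 251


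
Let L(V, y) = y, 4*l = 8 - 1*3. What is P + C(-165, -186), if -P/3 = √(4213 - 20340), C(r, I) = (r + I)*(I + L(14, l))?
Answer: 259389/4 - 3*I*√16127 ≈ 64847.0 - 380.98*I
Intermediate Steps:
l = 5/4 (l = (8 - 1*3)/4 = (8 - 3)/4 = (¼)*5 = 5/4 ≈ 1.2500)
C(r, I) = (5/4 + I)*(I + r) (C(r, I) = (r + I)*(I + 5/4) = (I + r)*(5/4 + I) = (5/4 + I)*(I + r))
P = -3*I*√16127 (P = -3*√(4213 - 20340) = -3*I*√16127 ≈ -380.98*I)
P + C(-165, -186) = -3*I*√16127 + ((-186)² + (5/4)*(-186) + (5/4)*(-165) - 186*(-165)) = -3*I*√16127 + (34596 - 465/2 - 825/4 + 30690) = -3*I*√16127 + 259389/4 = 259389/4 - 3*I*√16127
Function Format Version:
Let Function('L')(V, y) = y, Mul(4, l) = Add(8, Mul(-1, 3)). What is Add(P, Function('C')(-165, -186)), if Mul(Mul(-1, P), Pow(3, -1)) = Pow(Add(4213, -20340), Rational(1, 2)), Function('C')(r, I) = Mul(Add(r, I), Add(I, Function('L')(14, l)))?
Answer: Add(Rational(259389, 4), Mul(-3, I, Pow(16127, Rational(1, 2)))) ≈ Add(64847., Mul(-380.98, I))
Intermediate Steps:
l = Rational(5, 4) (l = Mul(Rational(1, 4), Add(8, Mul(-1, 3))) = Mul(Rational(1, 4), Add(8, -3)) = Mul(Rational(1, 4), 5) = Rational(5, 4) ≈ 1.2500)
Function('C')(r, I) = Mul(Add(Rational(5, 4), I), Add(I, r)) (Function('C')(r, I) = Mul(Add(r, I), Add(I, Rational(5, 4))) = Mul(Add(I, r), Add(Rational(5, 4), I)) = Mul(Add(Rational(5, 4), I), Add(I, r)))
P = Mul(-3, I, Pow(16127, Rational(1, 2))) (P = Mul(-3, Pow(Add(4213, -20340), Rational(1, 2))) = Mul(-3, Pow(-16127, Rational(1, 2))) = Mul(-3, Mul(I, Pow(16127, Rational(1, 2)))) = Mul(-3, I, Pow(16127, Rational(1, 2))) ≈ Mul(-380.98, I))
Add(P, Function('C')(-165, -186)) = Add(Mul(-3, I, Pow(16127, Rational(1, 2))), Add(Pow(-186, 2), Mul(Rational(5, 4), -186), Mul(Rational(5, 4), -165), Mul(-186, -165))) = Add(Mul(-3, I, Pow(16127, Rational(1, 2))), Add(34596, Rational(-465, 2), Rational(-825, 4), 30690)) = Add(Mul(-3, I, Pow(16127, Rational(1, 2))), Rational(259389, 4)) = Add(Rational(259389, 4), Mul(-3, I, Pow(16127, Rational(1, 2))))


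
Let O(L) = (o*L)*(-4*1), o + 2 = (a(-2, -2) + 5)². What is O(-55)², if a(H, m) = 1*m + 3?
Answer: 55950400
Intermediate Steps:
a(H, m) = 3 + m (a(H, m) = m + 3 = 3 + m)
o = 34 (o = -2 + ((3 - 2) + 5)² = -2 + (1 + 5)² = -2 + 6² = -2 + 36 = 34)
O(L) = -136*L (O(L) = (34*L)*(-4*1) = (34*L)*(-4) = -136*L)
O(-55)² = (-136*(-55))² = 7480² = 55950400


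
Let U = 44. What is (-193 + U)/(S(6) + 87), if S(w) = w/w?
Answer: -149/88 ≈ -1.6932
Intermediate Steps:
S(w) = 1
(-193 + U)/(S(6) + 87) = (-193 + 44)/(1 + 87) = -149/88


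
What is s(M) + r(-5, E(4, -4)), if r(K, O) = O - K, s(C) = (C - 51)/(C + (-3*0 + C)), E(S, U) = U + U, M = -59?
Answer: -122/59 ≈ -2.0678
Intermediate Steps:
E(S, U) = 2*U
s(C) = (-51 + C)/(2*C) (s(C) = (-51 + C)/(C + (0 + C)) = (-51 + C)/(C + C) = (-51 + C)/((2*C)) = (-51 + C)*(1/(2*C)) = (-51 + C)/(2*C))
s(M) + r(-5, E(4, -4)) = (½)*(-51 - 59)/(-59) + (2*(-4) - 1*(-5)) = (½)*(-1/59)*(-110) + (-8 + 5) = 55/59 - 3 = -122/59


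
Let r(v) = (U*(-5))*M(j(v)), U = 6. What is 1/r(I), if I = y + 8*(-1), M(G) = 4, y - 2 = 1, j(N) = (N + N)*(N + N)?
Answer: -1/120 ≈ -0.0083333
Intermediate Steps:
j(N) = 4*N² (j(N) = (2*N)*(2*N) = 4*N²)
y = 3 (y = 2 + 1 = 3)
I = -5 (I = 3 + 8*(-1) = 3 - 8 = -5)
r(v) = -120 (r(v) = (6*(-5))*4 = -30*4 = -120)
1/r(I) = 1/(-120) = -1/120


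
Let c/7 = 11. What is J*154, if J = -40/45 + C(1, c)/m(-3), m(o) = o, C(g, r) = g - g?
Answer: -1232/9 ≈ -136.89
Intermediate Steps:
c = 77 (c = 7*11 = 77)
C(g, r) = 0
J = -8/9 (J = -40/45 + 0/(-3) = -40*1/45 + 0*(-⅓) = -8/9 + 0 = -8/9 ≈ -0.88889)
J*154 = -8/9*154 = -1232/9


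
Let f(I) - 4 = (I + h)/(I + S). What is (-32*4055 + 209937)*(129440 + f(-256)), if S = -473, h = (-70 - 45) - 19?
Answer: 2521969298894/243 ≈ 1.0378e+10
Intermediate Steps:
h = -134 (h = -115 - 19 = -134)
f(I) = 4 + (-134 + I)/(-473 + I) (f(I) = 4 + (I - 134)/(I - 473) = 4 + (-134 + I)/(-473 + I))
(-32*4055 + 209937)*(129440 + f(-256)) = (-32*4055 + 209937)*(129440 + (-2026 + 5*(-256))/(-473 - 256)) = (-129760 + 209937)*(129440 + (-2026 - 1280)/(-729)) = 80177*(129440 - 1/729*(-3306)) = 80177*(129440 + 1102/243) = 80177*(31455022/243) = 2521969298894/243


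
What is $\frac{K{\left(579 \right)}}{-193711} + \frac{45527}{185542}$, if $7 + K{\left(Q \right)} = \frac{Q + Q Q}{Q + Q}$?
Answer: $\frac{178909639}{733500538} \approx 0.24391$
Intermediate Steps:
$K{\left(Q \right)} = -7 + \frac{Q + Q^{2}}{2 Q}$ ($K{\left(Q \right)} = -7 + \frac{Q + Q Q}{Q + Q} = -7 + \frac{Q + Q^{2}}{2 Q}$)
$\frac{K{\left(579 \right)}}{-193711} + \frac{45527}{185542} = \frac{- \frac{13}{2} + \frac{1}{2} \cdot 579}{-193711} + \frac{45527}{185542} = \left(- \frac{13}{2} + \frac{579}{2}\right) \left(- \frac{1}{193711}\right) + 45527 \cdot \frac{1}{185542} = 283 \left(- \frac{1}{193711}\right) + \frac{45527}{185542} = - \frac{283}{193711} + \frac{45527}{185542} = \frac{178909639}{733500538}$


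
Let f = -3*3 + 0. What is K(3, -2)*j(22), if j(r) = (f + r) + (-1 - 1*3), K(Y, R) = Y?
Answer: 27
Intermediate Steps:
f = -9 (f = -9 + 0 = -9)
j(r) = -13 + r (j(r) = (-9 + r) + (-1 - 1*3) = (-9 + r) + (-1 - 3) = (-9 + r) - 4 = -13 + r)
K(3, -2)*j(22) = 3*(-13 + 22) = 3*9 = 27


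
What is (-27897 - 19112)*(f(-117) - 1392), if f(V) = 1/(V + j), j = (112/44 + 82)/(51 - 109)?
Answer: 2472730515935/37788 ≈ 6.5437e+7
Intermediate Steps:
j = -465/319 (j = (112*(1/44) + 82)/(-58) = (28/11 + 82)*(-1/58) = (930/11)*(-1/58) = -465/319 ≈ -1.4577)
f(V) = 1/(-465/319 + V) (f(V) = 1/(V - 465/319) = 1/(-465/319 + V))
(-27897 - 19112)*(f(-117) - 1392) = (-27897 - 19112)*(319/(-465 + 319*(-117)) - 1392) = -47009*(319/(-465 - 37323) - 1392) = -47009*(319/(-37788) - 1392) = -47009*(319*(-1/37788) - 1392) = -47009*(-319/37788 - 1392) = -47009*(-52601215/37788) = 2472730515935/37788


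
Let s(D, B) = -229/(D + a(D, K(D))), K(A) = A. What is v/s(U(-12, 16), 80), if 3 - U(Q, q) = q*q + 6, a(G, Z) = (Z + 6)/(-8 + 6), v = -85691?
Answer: -22708115/458 ≈ -49581.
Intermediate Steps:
a(G, Z) = -3 - Z/2 (a(G, Z) = (6 + Z)/(-2) = (6 + Z)*(-½) = -3 - Z/2)
U(Q, q) = -3 - q² (U(Q, q) = 3 - (q*q + 6) = 3 - (q² + 6) = 3 - (6 + q²) = 3 + (-6 - q²) = -3 - q²)
s(D, B) = -229/(-3 + D/2) (s(D, B) = -229/(D + (-3 - D/2)) = -229/(-3 + D/2))
v/s(U(-12, 16), 80) = -85691/((-458/(-6 + (-3 - 1*16²)))) = -85691/((-458/(-6 + (-3 - 1*256)))) = -85691/((-458/(-6 + (-3 - 256)))) = -85691/((-458/(-6 - 259))) = -85691/((-458/(-265))) = -85691/((-458*(-1/265))) = -85691/458/265 = -85691*265/458 = -22708115/458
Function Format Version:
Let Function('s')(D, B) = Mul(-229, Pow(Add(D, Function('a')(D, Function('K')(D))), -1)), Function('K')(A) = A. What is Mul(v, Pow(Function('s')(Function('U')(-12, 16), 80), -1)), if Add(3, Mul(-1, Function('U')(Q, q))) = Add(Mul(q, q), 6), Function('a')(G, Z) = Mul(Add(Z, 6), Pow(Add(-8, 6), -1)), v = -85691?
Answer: Rational(-22708115, 458) ≈ -49581.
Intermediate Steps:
Function('a')(G, Z) = Add(-3, Mul(Rational(-1, 2), Z)) (Function('a')(G, Z) = Mul(Add(6, Z), Pow(-2, -1)) = Mul(Add(6, Z), Rational(-1, 2)) = Add(-3, Mul(Rational(-1, 2), Z)))
Function('U')(Q, q) = Add(-3, Mul(-1, Pow(q, 2))) (Function('U')(Q, q) = Add(3, Mul(-1, Add(Mul(q, q), 6))) = Add(3, Mul(-1, Add(Pow(q, 2), 6))) = Add(3, Mul(-1, Add(6, Pow(q, 2)))) = Add(3, Add(-6, Mul(-1, Pow(q, 2)))) = Add(-3, Mul(-1, Pow(q, 2))))
Function('s')(D, B) = Mul(-229, Pow(Add(-3, Mul(Rational(1, 2), D)), -1)) (Function('s')(D, B) = Mul(-229, Pow(Add(D, Add(-3, Mul(Rational(-1, 2), D))), -1)) = Mul(-229, Pow(Add(-3, Mul(Rational(1, 2), D)), -1)))
Mul(v, Pow(Function('s')(Function('U')(-12, 16), 80), -1)) = Mul(-85691, Pow(Mul(-458, Pow(Add(-6, Add(-3, Mul(-1, Pow(16, 2)))), -1)), -1)) = Mul(-85691, Pow(Mul(-458, Pow(Add(-6, Add(-3, Mul(-1, 256))), -1)), -1)) = Mul(-85691, Pow(Mul(-458, Pow(Add(-6, Add(-3, -256)), -1)), -1)) = Mul(-85691, Pow(Mul(-458, Pow(Add(-6, -259), -1)), -1)) = Mul(-85691, Pow(Mul(-458, Pow(-265, -1)), -1)) = Mul(-85691, Pow(Mul(-458, Rational(-1, 265)), -1)) = Mul(-85691, Pow(Rational(458, 265), -1)) = Mul(-85691, Rational(265, 458)) = Rational(-22708115, 458)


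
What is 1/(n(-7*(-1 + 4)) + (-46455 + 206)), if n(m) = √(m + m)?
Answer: -6607/305567149 - I*√42/2138970043 ≈ -2.1622e-5 - 3.0298e-9*I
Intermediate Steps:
n(m) = √2*√m (n(m) = √(2*m) = √2*√m)
1/(n(-7*(-1 + 4)) + (-46455 + 206)) = 1/(√2*√(-7*(-1 + 4)) + (-46455 + 206)) = 1/(√2*√(-7*3) - 46249) = 1/(√2*√(-21) - 46249) = 1/(√2*(I*√21) - 46249) = 1/(I*√42 - 46249) = 1/(-46249 + I*√42)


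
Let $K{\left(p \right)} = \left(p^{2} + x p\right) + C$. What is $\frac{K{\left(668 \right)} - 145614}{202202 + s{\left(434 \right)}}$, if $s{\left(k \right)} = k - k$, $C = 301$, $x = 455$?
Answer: $\frac{46527}{15554} \approx 2.9913$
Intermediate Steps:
$K{\left(p \right)} = 301 + p^{2} + 455 p$ ($K{\left(p \right)} = \left(p^{2} + 455 p\right) + 301 = 301 + p^{2} + 455 p$)
$s{\left(k \right)} = 0$
$\frac{K{\left(668 \right)} - 145614}{202202 + s{\left(434 \right)}} = \frac{\left(301 + 668^{2} + 455 \cdot 668\right) - 145614}{202202 + 0} = \frac{\left(301 + 446224 + 303940\right) - 145614}{202202} = \left(750465 - 145614\right) \frac{1}{202202} = 604851 \cdot \frac{1}{202202} = \frac{46527}{15554}$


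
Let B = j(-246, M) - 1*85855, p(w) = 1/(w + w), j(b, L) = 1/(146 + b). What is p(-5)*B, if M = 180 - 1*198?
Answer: 8585501/1000 ≈ 8585.5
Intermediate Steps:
M = -18 (M = 180 - 198 = -18)
p(w) = 1/(2*w)
B = -8585501/100 (B = 1/(146 - 246) - 1*85855 = 1/(-100) - 85855 = -1/100 - 85855 = -8585501/100 ≈ -85855.)
p(-5)*B = ((½)/(-5))*(-8585501/100) = ((½)*(-⅕))*(-8585501/100) = -⅒*(-8585501/100) = 8585501/1000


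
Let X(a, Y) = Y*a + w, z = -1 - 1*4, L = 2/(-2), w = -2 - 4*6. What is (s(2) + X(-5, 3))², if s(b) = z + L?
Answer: 2209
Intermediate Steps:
w = -26 (w = -2 - 24 = -26)
L = -1 (L = 2*(-½) = -1)
z = -5 (z = -1 - 4 = -5)
X(a, Y) = -26 + Y*a (X(a, Y) = Y*a - 26 = -26 + Y*a)
s(b) = -6 (s(b) = -5 - 1 = -6)
(s(2) + X(-5, 3))² = (-6 + (-26 + 3*(-5)))² = (-6 + (-26 - 15))² = (-6 - 41)² = (-47)² = 2209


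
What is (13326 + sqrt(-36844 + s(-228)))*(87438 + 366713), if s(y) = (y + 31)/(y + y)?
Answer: 6052016226 + 454151*I*sqrt(1915276038)/228 ≈ 6.052e+9 + 8.7173e+7*I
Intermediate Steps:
s(y) = (31 + y)/(2*y) (s(y) = (31 + y)/((2*y)) = (31 + y)*(1/(2*y)) = (31 + y)/(2*y))
(13326 + sqrt(-36844 + s(-228)))*(87438 + 366713) = (13326 + sqrt(-36844 + (1/2)*(31 - 228)/(-228)))*(87438 + 366713) = (13326 + sqrt(-36844 + (1/2)*(-1/228)*(-197)))*454151 = (13326 + sqrt(-36844 + 197/456))*454151 = (13326 + sqrt(-16800667/456))*454151 = (13326 + I*sqrt(1915276038)/228)*454151 = 6052016226 + 454151*I*sqrt(1915276038)/228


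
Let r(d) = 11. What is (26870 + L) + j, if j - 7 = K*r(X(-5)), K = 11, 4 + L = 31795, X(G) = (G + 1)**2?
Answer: 58789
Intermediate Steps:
X(G) = (1 + G)**2
L = 31791 (L = -4 + 31795 = 31791)
j = 128 (j = 7 + 11*11 = 7 + 121 = 128)
(26870 + L) + j = (26870 + 31791) + 128 = 58661 + 128 = 58789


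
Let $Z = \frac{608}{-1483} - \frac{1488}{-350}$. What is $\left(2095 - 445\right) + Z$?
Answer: $\frac{429213202}{259525} \approx 1653.8$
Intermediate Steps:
$Z = \frac{996952}{259525}$ ($Z = 608 \left(- \frac{1}{1483}\right) - - \frac{744}{175} = - \frac{608}{1483} + \frac{744}{175} = \frac{996952}{259525} \approx 3.8414$)
$\left(2095 - 445\right) + Z = \left(2095 - 445\right) + \frac{996952}{259525} = 1650 + \frac{996952}{259525} = \frac{429213202}{259525}$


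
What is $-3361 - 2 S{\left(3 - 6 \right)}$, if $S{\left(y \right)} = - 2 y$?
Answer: $-3373$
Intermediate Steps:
$-3361 - 2 S{\left(3 - 6 \right)} = -3361 - 2 \left(- 2 \left(3 - 6\right)\right) = -3361 - 2 \left(\left(-2\right) \left(-3\right)\right) = -3361 - 2 \cdot 6 = -3361 - 12 = -3373$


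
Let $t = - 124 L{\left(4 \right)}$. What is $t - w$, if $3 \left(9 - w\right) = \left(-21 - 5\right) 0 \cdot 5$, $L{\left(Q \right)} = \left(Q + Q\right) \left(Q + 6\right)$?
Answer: $-9929$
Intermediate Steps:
$L{\left(Q \right)} = 2 Q \left(6 + Q\right)$
$t = -9920$ ($t = - 124 \cdot 2 \cdot 4 \left(6 + 4\right) = - 124 \cdot 2 \cdot 4 \cdot 10 = \left(-124\right) 80 = -9920$)
$w = 9$ ($w = 9 - \frac{\left(-21 - 5\right) 0 \cdot 5}{3} = 9 - \frac{\left(-26\right) 0}{3} = 9 - 0 = 9 + 0 = 9$)
$t - w = -9920 - 9 = -9929$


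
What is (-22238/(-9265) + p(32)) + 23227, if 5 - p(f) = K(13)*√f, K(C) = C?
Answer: 215266718/9265 - 52*√2 ≈ 23161.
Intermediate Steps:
p(f) = 5 - 13*√f
(-22238/(-9265) + p(32)) + 23227 = (-22238/(-9265) + (5 - 52*√2)) + 23227 = (-22238*(-1/9265) + (5 - 52*√2)) + 23227 = (22238/9265 + (5 - 52*√2)) + 23227 = (68563/9265 - 52*√2) + 23227 = 215266718/9265 - 52*√2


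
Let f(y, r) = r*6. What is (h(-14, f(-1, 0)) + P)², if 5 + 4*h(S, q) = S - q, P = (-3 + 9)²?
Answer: 15625/16 ≈ 976.56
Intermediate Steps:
f(y, r) = 6*r
P = 36 (P = 6² = 36)
h(S, q) = -5/4 - q/4 + S/4 (h(S, q) = -5/4 + (S - q)/4 = -5/4 + (-q/4 + S/4) = -5/4 - q/4 + S/4)
(h(-14, f(-1, 0)) + P)² = ((-5/4 - 3*0/2 + (¼)*(-14)) + 36)² = ((-5/4 - ¼*0 - 7/2) + 36)² = ((-5/4 + 0 - 7/2) + 36)² = (-19/4 + 36)² = (125/4)² = 15625/16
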